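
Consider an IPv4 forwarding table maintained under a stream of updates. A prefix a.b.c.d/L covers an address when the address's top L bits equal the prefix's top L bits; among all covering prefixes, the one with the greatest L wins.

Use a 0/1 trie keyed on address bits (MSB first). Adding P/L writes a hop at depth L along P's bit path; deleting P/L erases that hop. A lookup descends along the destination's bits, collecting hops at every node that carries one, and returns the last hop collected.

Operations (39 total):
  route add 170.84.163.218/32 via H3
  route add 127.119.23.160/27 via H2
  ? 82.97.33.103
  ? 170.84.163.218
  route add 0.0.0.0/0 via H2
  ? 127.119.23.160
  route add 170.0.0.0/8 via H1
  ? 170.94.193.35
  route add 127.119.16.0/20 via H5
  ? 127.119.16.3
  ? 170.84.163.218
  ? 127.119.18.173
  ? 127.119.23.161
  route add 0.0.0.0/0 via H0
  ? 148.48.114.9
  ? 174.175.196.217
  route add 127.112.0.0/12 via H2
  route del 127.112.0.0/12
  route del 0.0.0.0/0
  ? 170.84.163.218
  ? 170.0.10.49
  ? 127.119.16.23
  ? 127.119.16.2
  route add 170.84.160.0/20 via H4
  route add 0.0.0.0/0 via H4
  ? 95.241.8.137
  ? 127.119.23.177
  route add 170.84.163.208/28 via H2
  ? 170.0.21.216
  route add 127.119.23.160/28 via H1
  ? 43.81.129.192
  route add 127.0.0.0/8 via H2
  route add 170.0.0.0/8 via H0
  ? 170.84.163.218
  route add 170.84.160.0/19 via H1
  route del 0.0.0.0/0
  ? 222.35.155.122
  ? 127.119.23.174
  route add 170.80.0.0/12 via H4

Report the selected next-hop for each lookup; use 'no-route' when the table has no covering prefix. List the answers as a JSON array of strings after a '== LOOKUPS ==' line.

Apply in order:
  add 170.84.163.218/32 -> H3 at depth 32
  add 127.119.23.160/27 -> H2 at depth 27
  lookup 82.97.33.103: bits 01 walk d0:-→d1:-→d2:- -> no-route
  lookup 170.84.163.218: bits 10101010010101001010001111011010 walk d0:-→d1:-→d2:-→d3:-→d4:-→d5:-→d6:-→d7:-→d8:-→d9:-→d10:-→d11:-→d12:-→d13:-→d14:-→d15:-→d16:-→d17:-→d18:-→d19:-→d20:-→d21:-→d22:-→d23:-→d24:-→d25:-→d26:-→d27:-→d28:-→d29:-→d30:-→d31:-→d32:H3 -> H3
  add 0.0.0.0/0 -> H2 at depth 0
  lookup 127.119.23.160: bits 011111110111011100010111101 walk d0:H2→d1:-→d2:-→d3:-→d4:-→d5:-→d6:-→d7:-→d8:-→d9:-→d10:-→d11:-→d12:-→d13:-→d14:-→d15:-→d16:-→d17:-→d18:-→d19:-→d20:-→d21:-→d22:-→d23:-→d24:-→d25:-→d26:-→d27:H2 -> H2
  add 170.0.0.0/8 -> H1 at depth 8
  lookup 170.94.193.35: bits 101010100101 walk d0:H2→d1:-→d2:-→d3:-→d4:-→d5:-→d6:-→d7:-→d8:H1→d9:-→d10:-→d11:-→d12:- -> H1
  add 127.119.16.0/20 -> H5 at depth 20
  lookup 127.119.16.3: bits 011111110111011100010 walk d0:H2→d1:-→d2:-→d3:-→d4:-→d5:-→d6:-→d7:-→d8:-→d9:-→d10:-→d11:-→d12:-→d13:-→d14:-→d15:-→d16:-→d17:-→d18:-→d19:-→d20:H5→d21:- -> H5
  lookup 170.84.163.218: bits 10101010010101001010001111011010 walk d0:H2→d1:-→d2:-→d3:-→d4:-→d5:-→d6:-→d7:-→d8:H1→d9:-→d10:-→d11:-→d12:-→d13:-→d14:-→d15:-→d16:-→d17:-→d18:-→d19:-→d20:-→d21:-→d22:-→d23:-→d24:-→d25:-→d26:-→d27:-→d28:-→d29:-→d30:-→d31:-→d32:H3 -> H3
  lookup 127.119.18.173: bits 011111110111011100010 walk d0:H2→d1:-→d2:-→d3:-→d4:-→d5:-→d6:-→d7:-→d8:-→d9:-→d10:-→d11:-→d12:-→d13:-→d14:-→d15:-→d16:-→d17:-→d18:-→d19:-→d20:H5→d21:- -> H5
  lookup 127.119.23.161: bits 011111110111011100010111101 walk d0:H2→d1:-→d2:-→d3:-→d4:-→d5:-→d6:-→d7:-→d8:-→d9:-→d10:-→d11:-→d12:-→d13:-→d14:-→d15:-→d16:-→d17:-→d18:-→d19:-→d20:H5→d21:-→d22:-→d23:-→d24:-→d25:-→d26:-→d27:H2 -> H2
  add 0.0.0.0/0 -> H0 at depth 0
  lookup 148.48.114.9: bits 10 walk d0:H0→d1:-→d2:- -> H0
  lookup 174.175.196.217: bits 10101 walk d0:H0→d1:-→d2:-→d3:-→d4:-→d5:- -> H0
  add 127.112.0.0/12 -> H2 at depth 12
  del 127.112.0.0/12 (clear depth 12)
  del 0.0.0.0/0 (clear depth 0)
  lookup 170.84.163.218: bits 10101010010101001010001111011010 walk d0:-→d1:-→d2:-→d3:-→d4:-→d5:-→d6:-→d7:-→d8:H1→d9:-→d10:-→d11:-→d12:-→d13:-→d14:-→d15:-→d16:-→d17:-→d18:-→d19:-→d20:-→d21:-→d22:-→d23:-→d24:-→d25:-→d26:-→d27:-→d28:-→d29:-→d30:-→d31:-→d32:H3 -> H3
  lookup 170.0.10.49: bits 101010100 walk d0:-→d1:-→d2:-→d3:-→d4:-→d5:-→d6:-→d7:-→d8:H1→d9:- -> H1
  lookup 127.119.16.23: bits 011111110111011100010 walk d0:-→d1:-→d2:-→d3:-→d4:-→d5:-→d6:-→d7:-→d8:-→d9:-→d10:-→d11:-→d12:-→d13:-→d14:-→d15:-→d16:-→d17:-→d18:-→d19:-→d20:H5→d21:- -> H5
  lookup 127.119.16.2: bits 011111110111011100010 walk d0:-→d1:-→d2:-→d3:-→d4:-→d5:-→d6:-→d7:-→d8:-→d9:-→d10:-→d11:-→d12:-→d13:-→d14:-→d15:-→d16:-→d17:-→d18:-→d19:-→d20:H5→d21:- -> H5
  add 170.84.160.0/20 -> H4 at depth 20
  add 0.0.0.0/0 -> H4 at depth 0
  lookup 95.241.8.137: bits 01 walk d0:H4→d1:-→d2:- -> H4
  lookup 127.119.23.177: bits 011111110111011100010111101 walk d0:H4→d1:-→d2:-→d3:-→d4:-→d5:-→d6:-→d7:-→d8:-→d9:-→d10:-→d11:-→d12:-→d13:-→d14:-→d15:-→d16:-→d17:-→d18:-→d19:-→d20:H5→d21:-→d22:-→d23:-→d24:-→d25:-→d26:-→d27:H2 -> H2
  add 170.84.163.208/28 -> H2 at depth 28
  lookup 170.0.21.216: bits 101010100 walk d0:H4→d1:-→d2:-→d3:-→d4:-→d5:-→d6:-→d7:-→d8:H1→d9:- -> H1
  add 127.119.23.160/28 -> H1 at depth 28
  lookup 43.81.129.192: bits 0 walk d0:H4→d1:- -> H4
  add 127.0.0.0/8 -> H2 at depth 8
  add 170.0.0.0/8 -> H0 at depth 8
  lookup 170.84.163.218: bits 10101010010101001010001111011010 walk d0:H4→d1:-→d2:-→d3:-→d4:-→d5:-→d6:-→d7:-→d8:H0→d9:-→d10:-→d11:-→d12:-→d13:-→d14:-→d15:-→d16:-→d17:-→d18:-→d19:-→d20:H4→d21:-→d22:-→d23:-→d24:-→d25:-→d26:-→d27:-→d28:H2→d29:-→d30:-→d31:-→d32:H3 -> H3
  add 170.84.160.0/19 -> H1 at depth 19
  del 0.0.0.0/0 (clear depth 0)
  lookup 222.35.155.122: bits 1 walk d0:-→d1:- -> no-route
  lookup 127.119.23.174: bits 0111111101110111000101111010 walk d0:-→d1:-→d2:-→d3:-→d4:-→d5:-→d6:-→d7:-→d8:H2→d9:-→d10:-→d11:-→d12:-→d13:-→d14:-→d15:-→d16:-→d17:-→d18:-→d19:-→d20:H5→d21:-→d22:-→d23:-→d24:-→d25:-→d26:-→d27:H2→d28:H1 -> H1
  add 170.80.0.0/12 -> H4 at depth 12

== LOOKUPS ==
["no-route","H3","H2","H1","H5","H3","H5","H2","H0","H0","H3","H1","H5","H5","H4","H2","H1","H4","H3","no-route","H1"]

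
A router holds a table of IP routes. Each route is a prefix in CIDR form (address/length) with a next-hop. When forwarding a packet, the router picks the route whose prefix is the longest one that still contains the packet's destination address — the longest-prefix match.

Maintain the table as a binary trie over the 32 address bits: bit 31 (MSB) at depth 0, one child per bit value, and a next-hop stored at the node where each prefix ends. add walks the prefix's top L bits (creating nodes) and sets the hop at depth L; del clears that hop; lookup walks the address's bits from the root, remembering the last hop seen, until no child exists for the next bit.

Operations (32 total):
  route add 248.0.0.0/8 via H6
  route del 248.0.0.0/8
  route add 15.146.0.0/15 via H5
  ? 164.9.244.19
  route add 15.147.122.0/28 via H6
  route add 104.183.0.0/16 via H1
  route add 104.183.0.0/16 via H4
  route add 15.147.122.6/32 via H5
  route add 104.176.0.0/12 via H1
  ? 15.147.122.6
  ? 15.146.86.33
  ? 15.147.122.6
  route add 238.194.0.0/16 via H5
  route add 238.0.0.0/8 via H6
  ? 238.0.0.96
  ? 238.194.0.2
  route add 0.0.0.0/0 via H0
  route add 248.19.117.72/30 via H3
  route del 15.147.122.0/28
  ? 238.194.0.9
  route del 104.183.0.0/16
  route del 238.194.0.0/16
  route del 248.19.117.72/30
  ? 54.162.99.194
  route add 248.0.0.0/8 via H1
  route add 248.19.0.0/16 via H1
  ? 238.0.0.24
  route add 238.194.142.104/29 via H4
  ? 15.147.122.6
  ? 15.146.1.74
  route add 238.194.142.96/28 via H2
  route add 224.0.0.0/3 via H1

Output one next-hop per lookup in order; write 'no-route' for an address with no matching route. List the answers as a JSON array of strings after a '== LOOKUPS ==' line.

Trace:
  add 248.0.0.0/8 -> H6 at depth 8
  - 248.0.0.0/8 clear@8
  add 15.146.0.0/15 -> H5 at depth 15
  ? 164.9.244.19  path d0:-→d1:-  best=no-route
  add 15.147.122.0/28 -> H6 at depth 28
  add 104.183.0.0/16 -> H1 at depth 16
  add 104.183.0.0/16 -> H4 at depth 16
  add 15.147.122.6/32 -> H5 at depth 32
  add 104.176.0.0/12 -> H1 at depth 12
  ? 15.147.122.6  path d0:-→d1:-→d2:-→d3:-→d4:-→d5:-→d6:-→d7:-→d8:-→d9:-→d10:-→d11:-→d12:-→d13:-→d14:-→d15:H5→d16:-→d17:-→d18:-→d19:-→d20:-→d21:-→d22:-→d23:-→d24:-→d25:-→d26:-→d27:-→d28:H6→d29:-→d30:-→d31:-→d32:H5  best=H5
  ? 15.146.86.33  path d0:-→d1:-→d2:-→d3:-→d4:-→d5:-→d6:-→d7:-→d8:-→d9:-→d10:-→d11:-→d12:-→d13:-→d14:-→d15:H5  best=H5
  ? 15.147.122.6  path d0:-→d1:-→d2:-→d3:-→d4:-→d5:-→d6:-→d7:-→d8:-→d9:-→d10:-→d11:-→d12:-→d13:-→d14:-→d15:H5→d16:-→d17:-→d18:-→d19:-→d20:-→d21:-→d22:-→d23:-→d24:-→d25:-→d26:-→d27:-→d28:H6→d29:-→d30:-→d31:-→d32:H5  best=H5
  add 238.194.0.0/16 -> H5 at depth 16
  add 238.0.0.0/8 -> H6 at depth 8
  ? 238.0.0.96  path d0:-→d1:-→d2:-→d3:-→d4:-→d5:-→d6:-→d7:-→d8:H6  best=H6
  ? 238.194.0.2  path d0:-→d1:-→d2:-→d3:-→d4:-→d5:-→d6:-→d7:-→d8:H6→d9:-→d10:-→d11:-→d12:-→d13:-→d14:-→d15:-→d16:H5  best=H5
  add 0.0.0.0/0 -> H0 at depth 0
  add 248.19.117.72/30 -> H3 at depth 30
  - 15.147.122.0/28 clear@28
  ? 238.194.0.9  path d0:H0→d1:-→d2:-→d3:-→d4:-→d5:-→d6:-→d7:-→d8:H6→d9:-→d10:-→d11:-→d12:-→d13:-→d14:-→d15:-→d16:H5  best=H5
  - 104.183.0.0/16 clear@16
  - 238.194.0.0/16 clear@16
  - 248.19.117.72/30 clear@30
  ? 54.162.99.194  path d0:H0→d1:-→d2:-  best=H0
  add 248.0.0.0/8 -> H1 at depth 8
  add 248.19.0.0/16 -> H1 at depth 16
  ? 238.0.0.24  path d0:H0→d1:-→d2:-→d3:-→d4:-→d5:-→d6:-→d7:-→d8:H6  best=H6
  add 238.194.142.104/29 -> H4 at depth 29
  ? 15.147.122.6  path d0:H0→d1:-→d2:-→d3:-→d4:-→d5:-→d6:-→d7:-→d8:-→d9:-→d10:-→d11:-→d12:-→d13:-→d14:-→d15:H5→d16:-→d17:-→d18:-→d19:-→d20:-→d21:-→d22:-→d23:-→d24:-→d25:-→d26:-→d27:-→d28:-→d29:-→d30:-→d31:-→d32:H5  best=H5
  ? 15.146.1.74  path d0:H0→d1:-→d2:-→d3:-→d4:-→d5:-→d6:-→d7:-→d8:-→d9:-→d10:-→d11:-→d12:-→d13:-→d14:-→d15:H5  best=H5
  add 238.194.142.96/28 -> H2 at depth 28
  add 224.0.0.0/3 -> H1 at depth 3

== LOOKUPS ==
["no-route","H5","H5","H5","H6","H5","H5","H0","H6","H5","H5"]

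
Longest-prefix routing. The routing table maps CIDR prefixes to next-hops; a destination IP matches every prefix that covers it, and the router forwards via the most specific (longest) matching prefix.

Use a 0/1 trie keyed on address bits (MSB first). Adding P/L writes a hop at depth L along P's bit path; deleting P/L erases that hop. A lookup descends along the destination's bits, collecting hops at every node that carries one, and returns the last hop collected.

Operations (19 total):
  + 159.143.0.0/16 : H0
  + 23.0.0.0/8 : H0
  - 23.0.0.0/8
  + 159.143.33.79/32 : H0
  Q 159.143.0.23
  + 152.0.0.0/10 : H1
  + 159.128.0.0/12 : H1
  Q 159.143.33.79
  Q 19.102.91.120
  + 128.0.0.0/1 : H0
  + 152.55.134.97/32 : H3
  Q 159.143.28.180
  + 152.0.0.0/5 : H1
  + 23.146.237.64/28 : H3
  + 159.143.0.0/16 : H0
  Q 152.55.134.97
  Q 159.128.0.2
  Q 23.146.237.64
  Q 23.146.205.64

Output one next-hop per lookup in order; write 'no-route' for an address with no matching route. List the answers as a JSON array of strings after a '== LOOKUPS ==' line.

Apply in order:
  add 159.143.0.0/16 -> H0 at depth 16
  add 23.0.0.0/8 -> H0 at depth 8
  del 23.0.0.0/8 (clear depth 8)
  add 159.143.33.79/32 -> H0 at depth 32
  lookup 159.143.0.23: bits 100111111000111100 walk d0:-→d1:-→d2:-→d3:-→d4:-→d5:-→d6:-→d7:-→d8:-→d9:-→d10:-→d11:-→d12:-→d13:-→d14:-→d15:-→d16:H0→d17:-→d18:- -> H0
  add 152.0.0.0/10 -> H1 at depth 10
  add 159.128.0.0/12 -> H1 at depth 12
  lookup 159.143.33.79: bits 10011111100011110010000101001111 walk d0:-→d1:-→d2:-→d3:-→d4:-→d5:-→d6:-→d7:-→d8:-→d9:-→d10:-→d11:-→d12:H1→d13:-→d14:-→d15:-→d16:H0→d17:-→d18:-→d19:-→d20:-→d21:-→d22:-→d23:-→d24:-→d25:-→d26:-→d27:-→d28:-→d29:-→d30:-→d31:-→d32:H0 -> H0
  lookup 19.102.91.120: bits 00010 walk d0:-→d1:-→d2:-→d3:-→d4:-→d5:- -> no-route
  add 128.0.0.0/1 -> H0 at depth 1
  add 152.55.134.97/32 -> H3 at depth 32
  lookup 159.143.28.180: bits 100111111000111100 walk d0:-→d1:H0→d2:-→d3:-→d4:-→d5:-→d6:-→d7:-→d8:-→d9:-→d10:-→d11:-→d12:H1→d13:-→d14:-→d15:-→d16:H0→d17:-→d18:- -> H0
  add 152.0.0.0/5 -> H1 at depth 5
  add 23.146.237.64/28 -> H3 at depth 28
  add 159.143.0.0/16 -> H0 at depth 16
  lookup 152.55.134.97: bits 10011000001101111000011001100001 walk d0:-→d1:H0→d2:-→d3:-→d4:-→d5:H1→d6:-→d7:-→d8:-→d9:-→d10:H1→d11:-→d12:-→d13:-→d14:-→d15:-→d16:-→d17:-→d18:-→d19:-→d20:-→d21:-→d22:-→d23:-→d24:-→d25:-→d26:-→d27:-→d28:-→d29:-→d30:-→d31:-→d32:H3 -> H3
  lookup 159.128.0.2: bits 100111111000 walk d0:-→d1:H0→d2:-→d3:-→d4:-→d5:H1→d6:-→d7:-→d8:-→d9:-→d10:-→d11:-→d12:H1 -> H1
  lookup 23.146.237.64: bits 0001011110010010111011010100 walk d0:-→d1:-→d2:-→d3:-→d4:-→d5:-→d6:-→d7:-→d8:-→d9:-→d10:-→d11:-→d12:-→d13:-→d14:-→d15:-→d16:-→d17:-→d18:-→d19:-→d20:-→d21:-→d22:-→d23:-→d24:-→d25:-→d26:-→d27:-→d28:H3 -> H3
  lookup 23.146.205.64: bits 000101111001001011 walk d0:-→d1:-→d2:-→d3:-→d4:-→d5:-→d6:-→d7:-→d8:-→d9:-→d10:-→d11:-→d12:-→d13:-→d14:-→d15:-→d16:-→d17:-→d18:- -> no-route

== LOOKUPS ==
["H0","H0","no-route","H0","H3","H1","H3","no-route"]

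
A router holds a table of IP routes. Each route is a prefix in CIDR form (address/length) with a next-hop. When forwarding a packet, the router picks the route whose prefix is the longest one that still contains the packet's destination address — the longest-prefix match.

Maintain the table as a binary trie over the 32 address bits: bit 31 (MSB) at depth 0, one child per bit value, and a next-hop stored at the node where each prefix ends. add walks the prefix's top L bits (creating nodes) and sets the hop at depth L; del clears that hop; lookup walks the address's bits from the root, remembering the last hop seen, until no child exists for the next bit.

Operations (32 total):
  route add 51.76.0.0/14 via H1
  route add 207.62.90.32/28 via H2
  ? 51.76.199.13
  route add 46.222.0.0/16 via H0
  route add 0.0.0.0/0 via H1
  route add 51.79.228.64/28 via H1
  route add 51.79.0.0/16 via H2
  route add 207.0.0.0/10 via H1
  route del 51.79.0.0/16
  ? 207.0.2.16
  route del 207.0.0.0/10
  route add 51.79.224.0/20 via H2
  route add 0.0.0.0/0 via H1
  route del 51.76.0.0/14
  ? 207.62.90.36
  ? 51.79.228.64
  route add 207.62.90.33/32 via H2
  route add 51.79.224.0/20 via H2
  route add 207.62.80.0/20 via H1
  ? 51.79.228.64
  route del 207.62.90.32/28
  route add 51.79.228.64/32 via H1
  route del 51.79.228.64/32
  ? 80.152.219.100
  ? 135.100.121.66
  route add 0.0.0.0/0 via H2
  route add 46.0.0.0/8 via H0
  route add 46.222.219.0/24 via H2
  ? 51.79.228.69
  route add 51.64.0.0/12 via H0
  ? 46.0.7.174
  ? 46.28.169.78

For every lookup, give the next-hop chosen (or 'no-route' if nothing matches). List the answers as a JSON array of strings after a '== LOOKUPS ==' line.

Apply in order:
  + 51.76.0.0/14 (H1) depth=14
  + 207.62.90.32/28 (H2) depth=28
  Q 51.76.199.13: descend 00110011010011 ; hops seen [H1] ; pick H1
  + 46.222.0.0/16 (H0) depth=16
  + 0.0.0.0/0 (H1) depth=0
  + 51.79.228.64/28 (H1) depth=28
  + 51.79.0.0/16 (H2) depth=16
  + 207.0.0.0/10 (H1) depth=10
  del 51.79.0.0/16 (clear depth 16)
  Q 207.0.2.16: descend 1100111100 ; hops seen [H1,H1] ; pick H1
  del 207.0.0.0/10 (clear depth 10)
  + 51.79.224.0/20 (H2) depth=20
  + 0.0.0.0/0 (H1) depth=0
  del 51.76.0.0/14 (clear depth 14)
  Q 207.62.90.36: descend 1100111100111110010110100010 ; hops seen [H1,H2] ; pick H2
  Q 51.79.228.64: descend 0011001101001111111001000100 ; hops seen [H1,H2,H1] ; pick H1
  + 207.62.90.33/32 (H2) depth=32
  + 51.79.224.0/20 (H2) depth=20
  + 207.62.80.0/20 (H1) depth=20
  Q 51.79.228.64: descend 0011001101001111111001000100 ; hops seen [H1,H2,H1] ; pick H1
  del 207.62.90.32/28 (clear depth 28)
  + 51.79.228.64/32 (H1) depth=32
  del 51.79.228.64/32 (clear depth 32)
  Q 80.152.219.100: descend 0 ; hops seen [H1] ; pick H1
  Q 135.100.121.66: descend 1 ; hops seen [H1] ; pick H1
  + 0.0.0.0/0 (H2) depth=0
  + 46.0.0.0/8 (H0) depth=8
  + 46.222.219.0/24 (H2) depth=24
  Q 51.79.228.69: descend 00110011010011111110010001000 ; hops seen [H2,H2,H1] ; pick H1
  + 51.64.0.0/12 (H0) depth=12
  Q 46.0.7.174: descend 00101110 ; hops seen [H2,H0] ; pick H0
  Q 46.28.169.78: descend 00101110 ; hops seen [H2,H0] ; pick H0

== LOOKUPS ==
["H1","H1","H2","H1","H1","H1","H1","H1","H0","H0"]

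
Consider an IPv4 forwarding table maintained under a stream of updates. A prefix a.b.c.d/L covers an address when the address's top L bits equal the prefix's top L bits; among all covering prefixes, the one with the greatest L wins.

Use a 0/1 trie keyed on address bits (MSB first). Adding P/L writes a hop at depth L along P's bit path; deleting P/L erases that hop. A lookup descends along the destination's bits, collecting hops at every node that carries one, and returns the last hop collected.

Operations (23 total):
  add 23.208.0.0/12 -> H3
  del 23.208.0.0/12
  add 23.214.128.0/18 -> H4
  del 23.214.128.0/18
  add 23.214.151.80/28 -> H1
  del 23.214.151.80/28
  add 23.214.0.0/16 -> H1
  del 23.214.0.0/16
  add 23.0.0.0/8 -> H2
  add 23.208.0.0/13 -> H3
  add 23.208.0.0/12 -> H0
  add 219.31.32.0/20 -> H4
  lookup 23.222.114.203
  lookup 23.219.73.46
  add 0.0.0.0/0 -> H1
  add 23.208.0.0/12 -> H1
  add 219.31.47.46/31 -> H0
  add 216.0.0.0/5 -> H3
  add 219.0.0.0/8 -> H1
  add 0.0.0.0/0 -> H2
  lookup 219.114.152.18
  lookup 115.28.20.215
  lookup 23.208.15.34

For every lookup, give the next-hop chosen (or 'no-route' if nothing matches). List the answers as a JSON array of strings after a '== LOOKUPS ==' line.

Process each operation:
  + 23.208.0.0/12 (H3) depth=12
  - 23.208.0.0/12 clear@12
  + 23.214.128.0/18 (H4) depth=18
  - 23.214.128.0/18 clear@18
  + 23.214.151.80/28 (H1) depth=28
  - 23.214.151.80/28 clear@28
  + 23.214.0.0/16 (H1) depth=16
  - 23.214.0.0/16 clear@16
  + 23.0.0.0/8 (H2) depth=8
  + 23.208.0.0/13 (H3) depth=13
  + 23.208.0.0/12 (H0) depth=12
  + 219.31.32.0/20 (H4) depth=20
  lookup 23.222.114.203: bits 000101111101 walk d0:-→d1:-→d2:-→d3:-→d4:-→d5:-→d6:-→d7:-→d8:H2→d9:-→d10:-→d11:-→d12:H0 -> H0
  lookup 23.219.73.46: bits 000101111101 walk d0:-→d1:-→d2:-→d3:-→d4:-→d5:-→d6:-→d7:-→d8:H2→d9:-→d10:-→d11:-→d12:H0 -> H0
  + 0.0.0.0/0 (H1) depth=0
  + 23.208.0.0/12 (H1) depth=12
  + 219.31.47.46/31 (H0) depth=31
  + 216.0.0.0/5 (H3) depth=5
  + 219.0.0.0/8 (H1) depth=8
  + 0.0.0.0/0 (H2) depth=0
  lookup 219.114.152.18: bits 110110110 walk d0:H2→d1:-→d2:-→d3:-→d4:-→d5:H3→d6:-→d7:-→d8:H1→d9:- -> H1
  lookup 115.28.20.215: bits 0 walk d0:H2→d1:- -> H2
  lookup 23.208.15.34: bits 0001011111010 walk d0:H2→d1:-→d2:-→d3:-→d4:-→d5:-→d6:-→d7:-→d8:H2→d9:-→d10:-→d11:-→d12:H1→d13:H3 -> H3

== LOOKUPS ==
["H0","H0","H1","H2","H3"]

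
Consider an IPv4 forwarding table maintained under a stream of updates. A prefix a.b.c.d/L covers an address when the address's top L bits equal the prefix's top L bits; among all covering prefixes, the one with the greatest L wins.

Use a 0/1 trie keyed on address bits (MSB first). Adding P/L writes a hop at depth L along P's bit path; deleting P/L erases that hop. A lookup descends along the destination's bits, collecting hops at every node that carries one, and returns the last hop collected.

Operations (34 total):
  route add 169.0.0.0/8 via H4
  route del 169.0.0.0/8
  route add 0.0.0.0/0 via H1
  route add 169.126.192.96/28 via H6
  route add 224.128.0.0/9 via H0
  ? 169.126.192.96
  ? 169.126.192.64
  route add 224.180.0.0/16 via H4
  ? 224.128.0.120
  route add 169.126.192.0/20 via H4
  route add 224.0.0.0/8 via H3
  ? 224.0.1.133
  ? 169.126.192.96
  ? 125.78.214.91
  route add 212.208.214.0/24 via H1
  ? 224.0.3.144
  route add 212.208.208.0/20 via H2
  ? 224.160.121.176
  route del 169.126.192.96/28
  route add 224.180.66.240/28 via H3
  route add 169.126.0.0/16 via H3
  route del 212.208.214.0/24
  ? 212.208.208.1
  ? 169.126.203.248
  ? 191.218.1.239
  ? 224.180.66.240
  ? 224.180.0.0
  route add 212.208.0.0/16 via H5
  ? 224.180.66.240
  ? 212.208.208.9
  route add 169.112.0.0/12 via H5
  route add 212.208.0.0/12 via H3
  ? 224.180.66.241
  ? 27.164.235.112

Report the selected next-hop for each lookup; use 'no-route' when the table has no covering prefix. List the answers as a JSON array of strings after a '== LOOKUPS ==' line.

Process each operation:
  + 169.0.0.0/8 (H4) depth=8
  del 169.0.0.0/8 (clear depth 8)
  + 0.0.0.0/0 (H1) depth=0
  + 169.126.192.96/28 (H6) depth=28
  + 224.128.0.0/9 (H0) depth=9
  ? 169.126.192.96  path d0:H1→d1:-→d2:-→d3:-→d4:-→d5:-→d6:-→d7:-→d8:-→d9:-→d10:-→d11:-→d12:-→d13:-→d14:-→d15:-→d16:-→d17:-→d18:-→d19:-→d20:-→d21:-→d22:-→d23:-→d24:-→d25:-→d26:-→d27:-→d28:H6  best=H6
  ? 169.126.192.64  path d0:H1→d1:-→d2:-→d3:-→d4:-→d5:-→d6:-→d7:-→d8:-→d9:-→d10:-→d11:-→d12:-→d13:-→d14:-→d15:-→d16:-→d17:-→d18:-→d19:-→d20:-→d21:-→d22:-→d23:-→d24:-→d25:-→d26:-  best=H1
  + 224.180.0.0/16 (H4) depth=16
  ? 224.128.0.120  path d0:H1→d1:-→d2:-→d3:-→d4:-→d5:-→d6:-→d7:-→d8:-→d9:H0→d10:-  best=H0
  + 169.126.192.0/20 (H4) depth=20
  + 224.0.0.0/8 (H3) depth=8
  ? 224.0.1.133  path d0:H1→d1:-→d2:-→d3:-→d4:-→d5:-→d6:-→d7:-→d8:H3  best=H3
  ? 169.126.192.96  path d0:H1→d1:-→d2:-→d3:-→d4:-→d5:-→d6:-→d7:-→d8:-→d9:-→d10:-→d11:-→d12:-→d13:-→d14:-→d15:-→d16:-→d17:-→d18:-→d19:-→d20:H4→d21:-→d22:-→d23:-→d24:-→d25:-→d26:-→d27:-→d28:H6  best=H6
  ? 125.78.214.91  path d0:H1  best=H1
  + 212.208.214.0/24 (H1) depth=24
  ? 224.0.3.144  path d0:H1→d1:-→d2:-→d3:-→d4:-→d5:-→d6:-→d7:-→d8:H3  best=H3
  + 212.208.208.0/20 (H2) depth=20
  ? 224.160.121.176  path d0:H1→d1:-→d2:-→d3:-→d4:-→d5:-→d6:-→d7:-→d8:H3→d9:H0→d10:-→d11:-  best=H0
  del 169.126.192.96/28 (clear depth 28)
  + 224.180.66.240/28 (H3) depth=28
  + 169.126.0.0/16 (H3) depth=16
  del 212.208.214.0/24 (clear depth 24)
  ? 212.208.208.1  path d0:H1→d1:-→d2:-→d3:-→d4:-→d5:-→d6:-→d7:-→d8:-→d9:-→d10:-→d11:-→d12:-→d13:-→d14:-→d15:-→d16:-→d17:-→d18:-→d19:-→d20:H2→d21:-  best=H2
  ? 169.126.203.248  path d0:H1→d1:-→d2:-→d3:-→d4:-→d5:-→d6:-→d7:-→d8:-→d9:-→d10:-→d11:-→d12:-→d13:-→d14:-→d15:-→d16:H3→d17:-→d18:-→d19:-→d20:H4  best=H4
  ? 191.218.1.239  path d0:H1→d1:-→d2:-→d3:-  best=H1
  ? 224.180.66.240  path d0:H1→d1:-→d2:-→d3:-→d4:-→d5:-→d6:-→d7:-→d8:H3→d9:H0→d10:-→d11:-→d12:-→d13:-→d14:-→d15:-→d16:H4→d17:-→d18:-→d19:-→d20:-→d21:-→d22:-→d23:-→d24:-→d25:-→d26:-→d27:-→d28:H3  best=H3
  ? 224.180.0.0  path d0:H1→d1:-→d2:-→d3:-→d4:-→d5:-→d6:-→d7:-→d8:H3→d9:H0→d10:-→d11:-→d12:-→d13:-→d14:-→d15:-→d16:H4→d17:-  best=H4
  + 212.208.0.0/16 (H5) depth=16
  ? 224.180.66.240  path d0:H1→d1:-→d2:-→d3:-→d4:-→d5:-→d6:-→d7:-→d8:H3→d9:H0→d10:-→d11:-→d12:-→d13:-→d14:-→d15:-→d16:H4→d17:-→d18:-→d19:-→d20:-→d21:-→d22:-→d23:-→d24:-→d25:-→d26:-→d27:-→d28:H3  best=H3
  ? 212.208.208.9  path d0:H1→d1:-→d2:-→d3:-→d4:-→d5:-→d6:-→d7:-→d8:-→d9:-→d10:-→d11:-→d12:-→d13:-→d14:-→d15:-→d16:H5→d17:-→d18:-→d19:-→d20:H2→d21:-  best=H2
  + 169.112.0.0/12 (H5) depth=12
  + 212.208.0.0/12 (H3) depth=12
  ? 224.180.66.241  path d0:H1→d1:-→d2:-→d3:-→d4:-→d5:-→d6:-→d7:-→d8:H3→d9:H0→d10:-→d11:-→d12:-→d13:-→d14:-→d15:-→d16:H4→d17:-→d18:-→d19:-→d20:-→d21:-→d22:-→d23:-→d24:-→d25:-→d26:-→d27:-→d28:H3  best=H3
  ? 27.164.235.112  path d0:H1  best=H1

== LOOKUPS ==
["H6","H1","H0","H3","H6","H1","H3","H0","H2","H4","H1","H3","H4","H3","H2","H3","H1"]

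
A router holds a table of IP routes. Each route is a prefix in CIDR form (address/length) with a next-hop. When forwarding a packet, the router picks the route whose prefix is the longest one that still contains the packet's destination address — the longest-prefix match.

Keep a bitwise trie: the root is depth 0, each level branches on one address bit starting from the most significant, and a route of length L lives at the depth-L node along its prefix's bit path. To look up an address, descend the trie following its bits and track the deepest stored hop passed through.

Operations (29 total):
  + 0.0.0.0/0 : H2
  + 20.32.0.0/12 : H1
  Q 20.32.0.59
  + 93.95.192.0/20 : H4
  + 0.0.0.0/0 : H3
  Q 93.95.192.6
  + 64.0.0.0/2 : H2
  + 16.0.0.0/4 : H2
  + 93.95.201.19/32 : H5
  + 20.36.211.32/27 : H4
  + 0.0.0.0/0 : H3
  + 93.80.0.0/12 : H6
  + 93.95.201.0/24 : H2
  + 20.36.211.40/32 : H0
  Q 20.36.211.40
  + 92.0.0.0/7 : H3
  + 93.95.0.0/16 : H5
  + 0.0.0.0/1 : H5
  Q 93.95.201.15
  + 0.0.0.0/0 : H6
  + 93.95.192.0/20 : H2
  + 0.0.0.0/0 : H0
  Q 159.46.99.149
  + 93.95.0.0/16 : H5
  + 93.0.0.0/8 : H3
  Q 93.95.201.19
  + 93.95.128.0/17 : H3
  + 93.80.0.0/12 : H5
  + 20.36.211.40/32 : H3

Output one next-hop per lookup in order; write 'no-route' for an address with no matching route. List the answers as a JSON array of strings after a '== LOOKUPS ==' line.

Trace:
  + 0.0.0.0/0 (H2) depth=0
  + 20.32.0.0/12 (H1) depth=12
  lookup 20.32.0.59: bits 000101000010 walk d0:H2→d1:-→d2:-→d3:-→d4:-→d5:-→d6:-→d7:-→d8:-→d9:-→d10:-→d11:-→d12:H1 -> H1
  + 93.95.192.0/20 (H4) depth=20
  + 0.0.0.0/0 (H3) depth=0
  lookup 93.95.192.6: bits 01011101010111111100 walk d0:H3→d1:-→d2:-→d3:-→d4:-→d5:-→d6:-→d7:-→d8:-→d9:-→d10:-→d11:-→d12:-→d13:-→d14:-→d15:-→d16:-→d17:-→d18:-→d19:-→d20:H4 -> H4
  + 64.0.0.0/2 (H2) depth=2
  + 16.0.0.0/4 (H2) depth=4
  + 93.95.201.19/32 (H5) depth=32
  + 20.36.211.32/27 (H4) depth=27
  + 0.0.0.0/0 (H3) depth=0
  + 93.80.0.0/12 (H6) depth=12
  + 93.95.201.0/24 (H2) depth=24
  + 20.36.211.40/32 (H0) depth=32
  lookup 20.36.211.40: bits 00010100001001001101001100101000 walk d0:H3→d1:-→d2:-→d3:-→d4:H2→d5:-→d6:-→d7:-→d8:-→d9:-→d10:-→d11:-→d12:H1→d13:-→d14:-→d15:-→d16:-→d17:-→d18:-→d19:-→d20:-→d21:-→d22:-→d23:-→d24:-→d25:-→d26:-→d27:H4→d28:-→d29:-→d30:-→d31:-→d32:H0 -> H0
  + 92.0.0.0/7 (H3) depth=7
  + 93.95.0.0/16 (H5) depth=16
  + 0.0.0.0/1 (H5) depth=1
  lookup 93.95.201.15: bits 010111010101111111001001000 walk d0:H3→d1:H5→d2:H2→d3:-→d4:-→d5:-→d6:-→d7:H3→d8:-→d9:-→d10:-→d11:-→d12:H6→d13:-→d14:-→d15:-→d16:H5→d17:-→d18:-→d19:-→d20:H4→d21:-→d22:-→d23:-→d24:H2→d25:-→d26:-→d27:- -> H2
  + 0.0.0.0/0 (H6) depth=0
  + 93.95.192.0/20 (H2) depth=20
  + 0.0.0.0/0 (H0) depth=0
  lookup 159.46.99.149: bits ε walk d0:H0 -> H0
  + 93.95.0.0/16 (H5) depth=16
  + 93.0.0.0/8 (H3) depth=8
  lookup 93.95.201.19: bits 01011101010111111100100100010011 walk d0:H0→d1:H5→d2:H2→d3:-→d4:-→d5:-→d6:-→d7:H3→d8:H3→d9:-→d10:-→d11:-→d12:H6→d13:-→d14:-→d15:-→d16:H5→d17:-→d18:-→d19:-→d20:H2→d21:-→d22:-→d23:-→d24:H2→d25:-→d26:-→d27:-→d28:-→d29:-→d30:-→d31:-→d32:H5 -> H5
  + 93.95.128.0/17 (H3) depth=17
  + 93.80.0.0/12 (H5) depth=12
  + 20.36.211.40/32 (H3) depth=32

== LOOKUPS ==
["H1","H4","H0","H2","H0","H5"]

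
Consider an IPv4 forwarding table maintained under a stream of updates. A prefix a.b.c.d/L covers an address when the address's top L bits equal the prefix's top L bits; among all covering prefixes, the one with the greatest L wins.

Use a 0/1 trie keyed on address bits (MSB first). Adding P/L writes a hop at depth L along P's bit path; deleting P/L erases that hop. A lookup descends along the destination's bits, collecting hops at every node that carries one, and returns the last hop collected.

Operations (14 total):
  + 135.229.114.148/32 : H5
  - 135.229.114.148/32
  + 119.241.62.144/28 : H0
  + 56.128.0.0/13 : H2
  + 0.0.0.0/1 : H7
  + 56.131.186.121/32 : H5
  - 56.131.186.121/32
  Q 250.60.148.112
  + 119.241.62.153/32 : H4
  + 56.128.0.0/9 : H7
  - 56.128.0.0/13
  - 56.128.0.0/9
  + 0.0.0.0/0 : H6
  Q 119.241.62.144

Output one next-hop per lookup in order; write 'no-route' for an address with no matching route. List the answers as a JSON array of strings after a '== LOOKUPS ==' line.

Process each operation:
  add 135.229.114.148/32 -> H5 at depth 32
  del 135.229.114.148/32 (clear depth 32)
  add 119.241.62.144/28 -> H0 at depth 28
  add 56.128.0.0/13 -> H2 at depth 13
  add 0.0.0.0/1 -> H7 at depth 1
  add 56.131.186.121/32 -> H5 at depth 32
  del 56.131.186.121/32 (clear depth 32)
  Q 250.60.148.112: descend 1 ; hops seen [∅] ; pick no-route
  add 119.241.62.153/32 -> H4 at depth 32
  add 56.128.0.0/9 -> H7 at depth 9
  del 56.128.0.0/13 (clear depth 13)
  del 56.128.0.0/9 (clear depth 9)
  add 0.0.0.0/0 -> H6 at depth 0
  Q 119.241.62.144: descend 0111011111110001001111101001 ; hops seen [H6,H7,H0] ; pick H0

== LOOKUPS ==
["no-route","H0"]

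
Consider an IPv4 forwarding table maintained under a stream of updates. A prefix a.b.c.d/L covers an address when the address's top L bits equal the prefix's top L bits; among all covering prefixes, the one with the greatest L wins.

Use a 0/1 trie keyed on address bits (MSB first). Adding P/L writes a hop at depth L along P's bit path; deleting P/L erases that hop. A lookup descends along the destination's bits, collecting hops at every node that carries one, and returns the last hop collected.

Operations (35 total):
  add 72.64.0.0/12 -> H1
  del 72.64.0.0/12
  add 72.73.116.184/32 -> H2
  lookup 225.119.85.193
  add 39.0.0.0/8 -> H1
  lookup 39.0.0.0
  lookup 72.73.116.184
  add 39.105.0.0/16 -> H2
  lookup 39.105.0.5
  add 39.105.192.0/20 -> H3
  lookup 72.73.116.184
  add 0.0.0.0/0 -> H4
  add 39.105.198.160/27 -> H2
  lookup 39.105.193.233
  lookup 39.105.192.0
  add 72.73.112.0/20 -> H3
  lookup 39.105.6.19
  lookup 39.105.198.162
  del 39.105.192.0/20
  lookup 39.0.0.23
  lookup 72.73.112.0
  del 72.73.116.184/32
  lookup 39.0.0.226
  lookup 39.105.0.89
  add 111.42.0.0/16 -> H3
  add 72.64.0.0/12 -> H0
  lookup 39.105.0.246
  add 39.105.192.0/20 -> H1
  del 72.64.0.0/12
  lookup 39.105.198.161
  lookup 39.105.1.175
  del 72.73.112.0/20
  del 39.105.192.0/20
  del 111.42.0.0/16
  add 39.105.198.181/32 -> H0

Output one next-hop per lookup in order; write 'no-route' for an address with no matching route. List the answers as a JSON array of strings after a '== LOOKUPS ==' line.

Process each operation:
  add 72.64.0.0/12 -> H1 at depth 12
  del 72.64.0.0/12 (clear depth 12)
  add 72.73.116.184/32 -> H2 at depth 32
  lookup 225.119.85.193: bits ε walk d0:- -> no-route
  add 39.0.0.0/8 -> H1 at depth 8
  lookup 39.0.0.0: bits 00100111 walk d0:-→d1:-→d2:-→d3:-→d4:-→d5:-→d6:-→d7:-→d8:H1 -> H1
  lookup 72.73.116.184: bits 01001000010010010111010010111000 walk d0:-→d1:-→d2:-→d3:-→d4:-→d5:-→d6:-→d7:-→d8:-→d9:-→d10:-→d11:-→d12:-→d13:-→d14:-→d15:-→d16:-→d17:-→d18:-→d19:-→d20:-→d21:-→d22:-→d23:-→d24:-→d25:-→d26:-→d27:-→d28:-→d29:-→d30:-→d31:-→d32:H2 -> H2
  add 39.105.0.0/16 -> H2 at depth 16
  lookup 39.105.0.5: bits 0010011101101001 walk d0:-→d1:-→d2:-→d3:-→d4:-→d5:-→d6:-→d7:-→d8:H1→d9:-→d10:-→d11:-→d12:-→d13:-→d14:-→d15:-→d16:H2 -> H2
  add 39.105.192.0/20 -> H3 at depth 20
  lookup 72.73.116.184: bits 01001000010010010111010010111000 walk d0:-→d1:-→d2:-→d3:-→d4:-→d5:-→d6:-→d7:-→d8:-→d9:-→d10:-→d11:-→d12:-→d13:-→d14:-→d15:-→d16:-→d17:-→d18:-→d19:-→d20:-→d21:-→d22:-→d23:-→d24:-→d25:-→d26:-→d27:-→d28:-→d29:-→d30:-→d31:-→d32:H2 -> H2
  add 0.0.0.0/0 -> H4 at depth 0
  add 39.105.198.160/27 -> H2 at depth 27
  lookup 39.105.193.233: bits 001001110110100111000 walk d0:H4→d1:-→d2:-→d3:-→d4:-→d5:-→d6:-→d7:-→d8:H1→d9:-→d10:-→d11:-→d12:-→d13:-→d14:-→d15:-→d16:H2→d17:-→d18:-→d19:-→d20:H3→d21:- -> H3
  lookup 39.105.192.0: bits 001001110110100111000 walk d0:H4→d1:-→d2:-→d3:-→d4:-→d5:-→d6:-→d7:-→d8:H1→d9:-→d10:-→d11:-→d12:-→d13:-→d14:-→d15:-→d16:H2→d17:-→d18:-→d19:-→d20:H3→d21:- -> H3
  add 72.73.112.0/20 -> H3 at depth 20
  lookup 39.105.6.19: bits 0010011101101001 walk d0:H4→d1:-→d2:-→d3:-→d4:-→d5:-→d6:-→d7:-→d8:H1→d9:-→d10:-→d11:-→d12:-→d13:-→d14:-→d15:-→d16:H2 -> H2
  lookup 39.105.198.162: bits 001001110110100111000110101 walk d0:H4→d1:-→d2:-→d3:-→d4:-→d5:-→d6:-→d7:-→d8:H1→d9:-→d10:-→d11:-→d12:-→d13:-→d14:-→d15:-→d16:H2→d17:-→d18:-→d19:-→d20:H3→d21:-→d22:-→d23:-→d24:-→d25:-→d26:-→d27:H2 -> H2
  del 39.105.192.0/20 (clear depth 20)
  lookup 39.0.0.23: bits 001001110 walk d0:H4→d1:-→d2:-→d3:-→d4:-→d5:-→d6:-→d7:-→d8:H1→d9:- -> H1
  lookup 72.73.112.0: bits 010010000100100101110 walk d0:H4→d1:-→d2:-→d3:-→d4:-→d5:-→d6:-→d7:-→d8:-→d9:-→d10:-→d11:-→d12:-→d13:-→d14:-→d15:-→d16:-→d17:-→d18:-→d19:-→d20:H3→d21:- -> H3
  del 72.73.116.184/32 (clear depth 32)
  lookup 39.0.0.226: bits 001001110 walk d0:H4→d1:-→d2:-→d3:-→d4:-→d5:-→d6:-→d7:-→d8:H1→d9:- -> H1
  lookup 39.105.0.89: bits 0010011101101001 walk d0:H4→d1:-→d2:-→d3:-→d4:-→d5:-→d6:-→d7:-→d8:H1→d9:-→d10:-→d11:-→d12:-→d13:-→d14:-→d15:-→d16:H2 -> H2
  add 111.42.0.0/16 -> H3 at depth 16
  add 72.64.0.0/12 -> H0 at depth 12
  lookup 39.105.0.246: bits 0010011101101001 walk d0:H4→d1:-→d2:-→d3:-→d4:-→d5:-→d6:-→d7:-→d8:H1→d9:-→d10:-→d11:-→d12:-→d13:-→d14:-→d15:-→d16:H2 -> H2
  add 39.105.192.0/20 -> H1 at depth 20
  del 72.64.0.0/12 (clear depth 12)
  lookup 39.105.198.161: bits 001001110110100111000110101 walk d0:H4→d1:-→d2:-→d3:-→d4:-→d5:-→d6:-→d7:-→d8:H1→d9:-→d10:-→d11:-→d12:-→d13:-→d14:-→d15:-→d16:H2→d17:-→d18:-→d19:-→d20:H1→d21:-→d22:-→d23:-→d24:-→d25:-→d26:-→d27:H2 -> H2
  lookup 39.105.1.175: bits 0010011101101001 walk d0:H4→d1:-→d2:-→d3:-→d4:-→d5:-→d6:-→d7:-→d8:H1→d9:-→d10:-→d11:-→d12:-→d13:-→d14:-→d15:-→d16:H2 -> H2
  del 72.73.112.0/20 (clear depth 20)
  del 39.105.192.0/20 (clear depth 20)
  del 111.42.0.0/16 (clear depth 16)
  add 39.105.198.181/32 -> H0 at depth 32

== LOOKUPS ==
["no-route","H1","H2","H2","H2","H3","H3","H2","H2","H1","H3","H1","H2","H2","H2","H2"]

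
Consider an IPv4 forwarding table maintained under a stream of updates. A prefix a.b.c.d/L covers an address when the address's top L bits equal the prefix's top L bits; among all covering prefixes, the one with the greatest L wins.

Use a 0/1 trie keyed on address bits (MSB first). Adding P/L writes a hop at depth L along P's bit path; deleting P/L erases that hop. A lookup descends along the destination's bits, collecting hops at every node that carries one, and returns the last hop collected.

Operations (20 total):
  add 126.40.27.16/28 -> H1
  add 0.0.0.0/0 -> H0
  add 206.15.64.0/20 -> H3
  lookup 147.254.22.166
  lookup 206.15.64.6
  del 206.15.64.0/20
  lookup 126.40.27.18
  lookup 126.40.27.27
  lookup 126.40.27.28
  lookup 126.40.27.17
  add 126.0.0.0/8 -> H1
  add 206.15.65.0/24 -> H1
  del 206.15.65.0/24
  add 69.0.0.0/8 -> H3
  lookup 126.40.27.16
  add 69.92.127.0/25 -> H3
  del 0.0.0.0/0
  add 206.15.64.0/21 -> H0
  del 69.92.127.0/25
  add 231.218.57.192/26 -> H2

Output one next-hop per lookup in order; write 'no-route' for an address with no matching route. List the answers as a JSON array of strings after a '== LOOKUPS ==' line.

Trace:
  + 126.40.27.16/28 (H1) depth=28
  + 0.0.0.0/0 (H0) depth=0
  + 206.15.64.0/20 (H3) depth=20
  lookup 147.254.22.166: bits 1 walk d0:H0→d1:- -> H0
  lookup 206.15.64.6: bits 11001110000011110100 walk d0:H0→d1:-→d2:-→d3:-→d4:-→d5:-→d6:-→d7:-→d8:-→d9:-→d10:-→d11:-→d12:-→d13:-→d14:-→d15:-→d16:-→d17:-→d18:-→d19:-→d20:H3 -> H3
  - 206.15.64.0/20 clear@20
  lookup 126.40.27.18: bits 0111111000101000000110110001 walk d0:H0→d1:-→d2:-→d3:-→d4:-→d5:-→d6:-→d7:-→d8:-→d9:-→d10:-→d11:-→d12:-→d13:-→d14:-→d15:-→d16:-→d17:-→d18:-→d19:-→d20:-→d21:-→d22:-→d23:-→d24:-→d25:-→d26:-→d27:-→d28:H1 -> H1
  lookup 126.40.27.27: bits 0111111000101000000110110001 walk d0:H0→d1:-→d2:-→d3:-→d4:-→d5:-→d6:-→d7:-→d8:-→d9:-→d10:-→d11:-→d12:-→d13:-→d14:-→d15:-→d16:-→d17:-→d18:-→d19:-→d20:-→d21:-→d22:-→d23:-→d24:-→d25:-→d26:-→d27:-→d28:H1 -> H1
  lookup 126.40.27.28: bits 0111111000101000000110110001 walk d0:H0→d1:-→d2:-→d3:-→d4:-→d5:-→d6:-→d7:-→d8:-→d9:-→d10:-→d11:-→d12:-→d13:-→d14:-→d15:-→d16:-→d17:-→d18:-→d19:-→d20:-→d21:-→d22:-→d23:-→d24:-→d25:-→d26:-→d27:-→d28:H1 -> H1
  lookup 126.40.27.17: bits 0111111000101000000110110001 walk d0:H0→d1:-→d2:-→d3:-→d4:-→d5:-→d6:-→d7:-→d8:-→d9:-→d10:-→d11:-→d12:-→d13:-→d14:-→d15:-→d16:-→d17:-→d18:-→d19:-→d20:-→d21:-→d22:-→d23:-→d24:-→d25:-→d26:-→d27:-→d28:H1 -> H1
  + 126.0.0.0/8 (H1) depth=8
  + 206.15.65.0/24 (H1) depth=24
  - 206.15.65.0/24 clear@24
  + 69.0.0.0/8 (H3) depth=8
  lookup 126.40.27.16: bits 0111111000101000000110110001 walk d0:H0→d1:-→d2:-→d3:-→d4:-→d5:-→d6:-→d7:-→d8:H1→d9:-→d10:-→d11:-→d12:-→d13:-→d14:-→d15:-→d16:-→d17:-→d18:-→d19:-→d20:-→d21:-→d22:-→d23:-→d24:-→d25:-→d26:-→d27:-→d28:H1 -> H1
  + 69.92.127.0/25 (H3) depth=25
  - 0.0.0.0/0 clear@0
  + 206.15.64.0/21 (H0) depth=21
  - 69.92.127.0/25 clear@25
  + 231.218.57.192/26 (H2) depth=26

== LOOKUPS ==
["H0","H3","H1","H1","H1","H1","H1"]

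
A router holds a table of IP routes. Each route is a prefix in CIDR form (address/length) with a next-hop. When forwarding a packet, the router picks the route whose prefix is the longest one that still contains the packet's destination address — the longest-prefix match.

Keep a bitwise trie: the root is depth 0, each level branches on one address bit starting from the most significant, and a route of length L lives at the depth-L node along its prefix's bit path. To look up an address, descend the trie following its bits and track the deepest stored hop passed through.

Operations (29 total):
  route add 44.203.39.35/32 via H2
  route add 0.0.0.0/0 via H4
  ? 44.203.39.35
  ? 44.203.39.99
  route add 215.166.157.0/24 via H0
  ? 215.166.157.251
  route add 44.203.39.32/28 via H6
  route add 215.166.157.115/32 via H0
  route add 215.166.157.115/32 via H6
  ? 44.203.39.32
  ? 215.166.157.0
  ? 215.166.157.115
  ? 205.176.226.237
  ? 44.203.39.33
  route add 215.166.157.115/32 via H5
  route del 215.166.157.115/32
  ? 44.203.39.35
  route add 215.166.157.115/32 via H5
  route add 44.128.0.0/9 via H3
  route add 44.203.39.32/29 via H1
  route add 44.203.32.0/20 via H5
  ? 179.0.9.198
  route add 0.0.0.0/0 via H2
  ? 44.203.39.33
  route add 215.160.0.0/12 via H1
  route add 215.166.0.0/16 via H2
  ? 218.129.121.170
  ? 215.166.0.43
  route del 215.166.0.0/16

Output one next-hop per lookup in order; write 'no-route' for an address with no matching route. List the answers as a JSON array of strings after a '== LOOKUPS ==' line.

Process each operation:
  add 44.203.39.35/32 -> H2 at depth 32
  add 0.0.0.0/0 -> H4 at depth 0
  lookup 44.203.39.35: bits 00101100110010110010011100100011 walk d0:H4→d1:-→d2:-→d3:-→d4:-→d5:-→d6:-→d7:-→d8:-→d9:-→d10:-→d11:-→d12:-→d13:-→d14:-→d15:-→d16:-→d17:-→d18:-→d19:-→d20:-→d21:-→d22:-→d23:-→d24:-→d25:-→d26:-→d27:-→d28:-→d29:-→d30:-→d31:-→d32:H2 -> H2
  lookup 44.203.39.99: bits 0010110011001011001001110 walk d0:H4→d1:-→d2:-→d3:-→d4:-→d5:-→d6:-→d7:-→d8:-→d9:-→d10:-→d11:-→d12:-→d13:-→d14:-→d15:-→d16:-→d17:-→d18:-→d19:-→d20:-→d21:-→d22:-→d23:-→d24:-→d25:- -> H4
  add 215.166.157.0/24 -> H0 at depth 24
  lookup 215.166.157.251: bits 110101111010011010011101 walk d0:H4→d1:-→d2:-→d3:-→d4:-→d5:-→d6:-→d7:-→d8:-→d9:-→d10:-→d11:-→d12:-→d13:-→d14:-→d15:-→d16:-→d17:-→d18:-→d19:-→d20:-→d21:-→d22:-→d23:-→d24:H0 -> H0
  add 44.203.39.32/28 -> H6 at depth 28
  add 215.166.157.115/32 -> H0 at depth 32
  add 215.166.157.115/32 -> H6 at depth 32
  lookup 44.203.39.32: bits 001011001100101100100111001000 walk d0:H4→d1:-→d2:-→d3:-→d4:-→d5:-→d6:-→d7:-→d8:-→d9:-→d10:-→d11:-→d12:-→d13:-→d14:-→d15:-→d16:-→d17:-→d18:-→d19:-→d20:-→d21:-→d22:-→d23:-→d24:-→d25:-→d26:-→d27:-→d28:H6→d29:-→d30:- -> H6
  lookup 215.166.157.0: bits 1101011110100110100111010 walk d0:H4→d1:-→d2:-→d3:-→d4:-→d5:-→d6:-→d7:-→d8:-→d9:-→d10:-→d11:-→d12:-→d13:-→d14:-→d15:-→d16:-→d17:-→d18:-→d19:-→d20:-→d21:-→d22:-→d23:-→d24:H0→d25:- -> H0
  lookup 215.166.157.115: bits 11010111101001101001110101110011 walk d0:H4→d1:-→d2:-→d3:-→d4:-→d5:-→d6:-→d7:-→d8:-→d9:-→d10:-→d11:-→d12:-→d13:-→d14:-→d15:-→d16:-→d17:-→d18:-→d19:-→d20:-→d21:-→d22:-→d23:-→d24:H0→d25:-→d26:-→d27:-→d28:-→d29:-→d30:-→d31:-→d32:H6 -> H6
  lookup 205.176.226.237: bits 110 walk d0:H4→d1:-→d2:-→d3:- -> H4
  lookup 44.203.39.33: bits 001011001100101100100111001000 walk d0:H4→d1:-→d2:-→d3:-→d4:-→d5:-→d6:-→d7:-→d8:-→d9:-→d10:-→d11:-→d12:-→d13:-→d14:-→d15:-→d16:-→d17:-→d18:-→d19:-→d20:-→d21:-→d22:-→d23:-→d24:-→d25:-→d26:-→d27:-→d28:H6→d29:-→d30:- -> H6
  add 215.166.157.115/32 -> H5 at depth 32
  del 215.166.157.115/32 (clear depth 32)
  lookup 44.203.39.35: bits 00101100110010110010011100100011 walk d0:H4→d1:-→d2:-→d3:-→d4:-→d5:-→d6:-→d7:-→d8:-→d9:-→d10:-→d11:-→d12:-→d13:-→d14:-→d15:-→d16:-→d17:-→d18:-→d19:-→d20:-→d21:-→d22:-→d23:-→d24:-→d25:-→d26:-→d27:-→d28:H6→d29:-→d30:-→d31:-→d32:H2 -> H2
  add 215.166.157.115/32 -> H5 at depth 32
  add 44.128.0.0/9 -> H3 at depth 9
  add 44.203.39.32/29 -> H1 at depth 29
  add 44.203.32.0/20 -> H5 at depth 20
  lookup 179.0.9.198: bits 1 walk d0:H4→d1:- -> H4
  add 0.0.0.0/0 -> H2 at depth 0
  lookup 44.203.39.33: bits 001011001100101100100111001000 walk d0:H2→d1:-→d2:-→d3:-→d4:-→d5:-→d6:-→d7:-→d8:-→d9:H3→d10:-→d11:-→d12:-→d13:-→d14:-→d15:-→d16:-→d17:-→d18:-→d19:-→d20:H5→d21:-→d22:-→d23:-→d24:-→d25:-→d26:-→d27:-→d28:H6→d29:H1→d30:- -> H1
  add 215.160.0.0/12 -> H1 at depth 12
  add 215.166.0.0/16 -> H2 at depth 16
  lookup 218.129.121.170: bits 1101 walk d0:H2→d1:-→d2:-→d3:-→d4:- -> H2
  lookup 215.166.0.43: bits 1101011110100110 walk d0:H2→d1:-→d2:-→d3:-→d4:-→d5:-→d6:-→d7:-→d8:-→d9:-→d10:-→d11:-→d12:H1→d13:-→d14:-→d15:-→d16:H2 -> H2
  del 215.166.0.0/16 (clear depth 16)

== LOOKUPS ==
["H2","H4","H0","H6","H0","H6","H4","H6","H2","H4","H1","H2","H2"]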